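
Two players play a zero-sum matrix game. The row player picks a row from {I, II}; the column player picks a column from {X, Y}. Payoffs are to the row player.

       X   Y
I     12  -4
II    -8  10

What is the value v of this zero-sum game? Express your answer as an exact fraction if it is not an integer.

44/17

Row minima: I → -4, II → -8; maximin = -4.
Column maxima: X → 12, Y → 10; minimax = 10.
-4 ≠ 10, so there is no saddle point; optimal play is mixed.
Let the row player play I with probability p. Expected payoff against X: 12p + (-8)(1−p) = 20p − 8; against Y: (-4)p + 10(1−p) = −14p + 10.
Setting these equal: 20p − 8 = −14p + 10 ⇒ 34p = 18 ⇒ p = 9/17, and the value is (20)·(9/17) − 8 = 44/17.
For the column player: with q = P(X), equating I's and II's payoffs gives 16q − 4 = −18q + 10 ⇒ q = 7/17.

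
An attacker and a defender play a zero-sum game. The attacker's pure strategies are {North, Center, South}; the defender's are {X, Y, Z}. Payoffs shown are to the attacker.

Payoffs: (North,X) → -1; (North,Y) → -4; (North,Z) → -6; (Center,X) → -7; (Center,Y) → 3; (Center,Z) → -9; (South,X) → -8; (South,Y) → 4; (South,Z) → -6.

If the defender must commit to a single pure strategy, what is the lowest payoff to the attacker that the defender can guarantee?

-6

Column maxima: X → -1, Y → 4, Z → -6.
The smallest of these is -6.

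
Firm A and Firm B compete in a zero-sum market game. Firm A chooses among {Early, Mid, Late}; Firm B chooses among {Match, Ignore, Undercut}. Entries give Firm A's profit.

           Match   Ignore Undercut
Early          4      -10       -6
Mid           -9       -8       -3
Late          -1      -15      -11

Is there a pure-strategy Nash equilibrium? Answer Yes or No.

Row minima: Early → -10, Mid → -9, Late → -15; maximin = -9.
Column maxima: Match → 4, Ignore → -8, Undercut → -3; minimax = -8.
-9 ≠ -8, so no pure-strategy equilibrium exists.

No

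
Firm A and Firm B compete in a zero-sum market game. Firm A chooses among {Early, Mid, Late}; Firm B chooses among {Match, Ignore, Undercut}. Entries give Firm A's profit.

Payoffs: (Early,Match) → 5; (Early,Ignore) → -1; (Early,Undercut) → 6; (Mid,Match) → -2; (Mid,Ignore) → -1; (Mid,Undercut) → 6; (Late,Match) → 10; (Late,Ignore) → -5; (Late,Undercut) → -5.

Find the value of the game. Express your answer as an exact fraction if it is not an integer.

Row minima: Early → -1, Mid → -2, Late → -5; maximin = -1.
Column maxima: Match → 10, Ignore → -1, Undercut → 6; minimax = -1.
Since maximin = minimax = -1, there is a saddle point and the value is -1.

-1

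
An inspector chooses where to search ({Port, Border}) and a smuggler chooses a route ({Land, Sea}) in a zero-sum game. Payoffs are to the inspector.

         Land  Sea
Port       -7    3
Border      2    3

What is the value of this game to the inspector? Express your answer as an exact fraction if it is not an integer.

Row minima: Port → -7, Border → 2; maximin = 2.
Column maxima: Land → 2, Sea → 3; minimax = 2.
Since maximin = minimax = 2, there is a saddle point and the value is 2.

2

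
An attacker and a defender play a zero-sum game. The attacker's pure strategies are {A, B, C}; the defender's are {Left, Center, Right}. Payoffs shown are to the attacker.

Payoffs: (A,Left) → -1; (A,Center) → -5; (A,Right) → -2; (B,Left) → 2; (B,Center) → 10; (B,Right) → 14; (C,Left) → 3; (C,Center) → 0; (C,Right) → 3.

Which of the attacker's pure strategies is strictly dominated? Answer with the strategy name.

A

B gives a strictly higher payoff than A against every column: 2 > -1, 10 > -5, 14 > -2.
So A is strictly dominated and the attacker never plays it.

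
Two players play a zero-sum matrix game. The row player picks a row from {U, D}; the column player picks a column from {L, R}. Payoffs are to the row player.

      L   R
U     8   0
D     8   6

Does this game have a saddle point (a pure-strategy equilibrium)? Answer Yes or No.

Yes

Row minima: U → 0, D → 6; maximin = 6.
Column maxima: L → 8, R → 6; minimax = 6.
maximin = minimax = 6, so a saddle point exists.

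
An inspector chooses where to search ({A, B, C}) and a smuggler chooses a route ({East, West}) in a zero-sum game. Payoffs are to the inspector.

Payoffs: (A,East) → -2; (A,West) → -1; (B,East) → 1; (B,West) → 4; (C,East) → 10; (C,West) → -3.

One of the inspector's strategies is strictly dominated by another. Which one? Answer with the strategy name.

A

B gives a strictly higher payoff than A against every column: 1 > -2, 4 > -1.
So A is strictly dominated and the inspector never plays it.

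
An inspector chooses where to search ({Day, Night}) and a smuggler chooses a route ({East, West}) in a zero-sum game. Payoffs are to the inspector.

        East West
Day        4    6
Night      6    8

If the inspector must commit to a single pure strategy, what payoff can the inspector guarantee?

6

Row minima: Day → 4, Night → 6.
The best of these is 6.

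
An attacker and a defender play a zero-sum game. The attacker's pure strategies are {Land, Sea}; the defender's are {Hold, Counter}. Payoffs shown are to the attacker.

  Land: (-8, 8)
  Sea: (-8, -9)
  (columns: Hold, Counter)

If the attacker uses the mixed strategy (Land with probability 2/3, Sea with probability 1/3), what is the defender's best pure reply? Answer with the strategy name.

If the defender plays Hold, the attacker's expected payoff is (2/3)·(-8) + (1/3)·(-8) = -8.
If the defender plays Counter, the attacker's expected payoff is (2/3)·8 + (1/3)·(-9) = 7/3.
The defender minimizes the attacker's payoff; the smallest is -8, so the best response is Hold.

Hold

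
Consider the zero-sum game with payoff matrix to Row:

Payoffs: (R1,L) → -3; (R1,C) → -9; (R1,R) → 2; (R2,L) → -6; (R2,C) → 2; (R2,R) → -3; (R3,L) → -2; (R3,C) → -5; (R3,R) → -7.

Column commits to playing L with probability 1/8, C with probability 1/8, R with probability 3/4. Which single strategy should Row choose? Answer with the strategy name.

R1

Expected payoff of R1: (1/8)·(-3) + (1/8)·(-9) + (3/4)·2 = 0.
Expected payoff of R2: (1/8)·(-6) + (1/8)·2 + (3/4)·(-3) = -11/4.
Expected payoff of R3: (1/8)·(-2) + (1/8)·(-5) + (3/4)·(-7) = -49/8.
The largest is 0, so Row's best response is R1.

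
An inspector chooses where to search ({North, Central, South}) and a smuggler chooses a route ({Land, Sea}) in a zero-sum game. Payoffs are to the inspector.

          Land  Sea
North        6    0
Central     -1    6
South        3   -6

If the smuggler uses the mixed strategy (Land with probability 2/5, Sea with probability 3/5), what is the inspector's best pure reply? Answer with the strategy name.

Central

Expected payoff of North: (2/5)·6 + (3/5)·0 = 12/5.
Expected payoff of Central: (2/5)·(-1) + (3/5)·6 = 16/5.
Expected payoff of South: (2/5)·3 + (3/5)·(-6) = -12/5.
The largest is 16/5, so the inspector's best response is Central.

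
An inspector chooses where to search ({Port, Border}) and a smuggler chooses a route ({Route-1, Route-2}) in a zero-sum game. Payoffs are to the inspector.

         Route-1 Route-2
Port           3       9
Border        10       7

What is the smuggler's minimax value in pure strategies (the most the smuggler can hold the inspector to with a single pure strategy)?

Column maxima: Route-1 → 10, Route-2 → 9.
The smallest of these is 9.

9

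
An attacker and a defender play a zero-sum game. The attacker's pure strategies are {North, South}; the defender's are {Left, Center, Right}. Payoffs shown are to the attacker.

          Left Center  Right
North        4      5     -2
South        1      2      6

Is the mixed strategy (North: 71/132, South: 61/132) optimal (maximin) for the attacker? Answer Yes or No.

Against Left this mix gives (71/132)·4 + (61/132)·1 = 115/44.
Against Center this mix gives (71/132)·5 + (61/132)·2 = 159/44.
Against Right this mix gives (71/132)·(-2) + (61/132)·6 = 56/33.
The defender will play Right, holding the attacker to 56/33. Shifting weight toward the row that does better against Right would raise this floor (the equalizing mix achieves 26/11 against both Right and Left), so the proposed strategy is not optimal.

No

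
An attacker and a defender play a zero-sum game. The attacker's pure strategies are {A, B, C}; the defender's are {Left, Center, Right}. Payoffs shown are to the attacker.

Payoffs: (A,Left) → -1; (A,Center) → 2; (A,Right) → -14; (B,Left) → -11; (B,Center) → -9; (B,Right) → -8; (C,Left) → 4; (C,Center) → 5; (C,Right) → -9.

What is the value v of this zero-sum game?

-131/16

Row minima: A → -14, B → -11, C → -9; maximin = -9.
Column maxima: Left → 4, Center → 5, Right → -8; minimax = -8.
-9 ≠ -8, so there is no saddle point; optimal play is mixed.
A is strictly dominated by C, so the attacker never plays it.
Center is strictly dominated by Left (it gives the attacker strictly more in every row), so the defender never plays it.
On the remaining 2×2 (B, C vs Left, Right):
Let the attacker play B with probability p. Expected payoff against Left: (-11)p + 4(1−p) = −15p + 4; against Right: (-8)p + (-9)(1−p) = p − 9.
Setting these equal: −15p + 4 = p − 9 ⇒ −16p = -13 ⇒ p = 13/16, and the value is (-15)·(13/16) + 4 = -131/16.
For the defender: with q = P(Left), equating B's and C's payoffs gives −3q − 8 = 13q − 9 ⇒ q = 1/16.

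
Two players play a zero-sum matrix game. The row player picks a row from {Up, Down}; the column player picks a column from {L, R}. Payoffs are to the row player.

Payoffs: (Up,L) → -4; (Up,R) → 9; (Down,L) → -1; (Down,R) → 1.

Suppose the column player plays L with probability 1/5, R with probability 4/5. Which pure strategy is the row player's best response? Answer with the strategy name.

Expected payoff of Up: (1/5)·(-4) + (4/5)·9 = 32/5.
Expected payoff of Down: (1/5)·(-1) + (4/5)·1 = 3/5.
The largest is 32/5, so the row player's best response is Up.

Up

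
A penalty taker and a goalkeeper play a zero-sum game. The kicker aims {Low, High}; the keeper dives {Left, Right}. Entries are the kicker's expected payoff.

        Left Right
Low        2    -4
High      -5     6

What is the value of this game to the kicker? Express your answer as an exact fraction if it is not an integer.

-8/17

Row minima: Low → -4, High → -5; maximin = -4.
Column maxima: Left → 2, Right → 6; minimax = 2.
-4 ≠ 2, so there is no saddle point; optimal play is mixed.
Let the kicker play Low with probability p. Expected payoff against Left: 2p + (-5)(1−p) = 7p − 5; against Right: (-4)p + 6(1−p) = −10p + 6.
Setting these equal: 7p − 5 = −10p + 6 ⇒ 17p = 11 ⇒ p = 11/17, and the value is (7)·(11/17) − 5 = -8/17.
For the keeper: with q = P(Left), equating Low's and High's payoffs gives 6q − 4 = −11q + 6 ⇒ q = 10/17.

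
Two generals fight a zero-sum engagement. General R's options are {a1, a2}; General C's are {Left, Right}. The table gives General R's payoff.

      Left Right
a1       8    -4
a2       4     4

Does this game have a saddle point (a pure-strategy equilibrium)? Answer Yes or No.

Yes

Row minima: a1 → -4, a2 → 4; maximin = 4.
Column maxima: Left → 8, Right → 4; minimax = 4.
maximin = minimax = 4, so a saddle point exists.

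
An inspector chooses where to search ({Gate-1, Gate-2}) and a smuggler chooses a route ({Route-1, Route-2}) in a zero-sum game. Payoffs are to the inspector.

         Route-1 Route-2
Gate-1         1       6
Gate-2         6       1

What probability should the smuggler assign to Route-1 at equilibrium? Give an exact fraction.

1/2

Row minima: Gate-1 → 1, Gate-2 → 1; maximin = 1.
Column maxima: Route-1 → 6, Route-2 → 6; minimax = 6.
1 ≠ 6, so there is no saddle point; optimal play is mixed.
Let the inspector play Gate-1 with probability p. Expected payoff against Route-1: 1p + 6(1−p) = −5p + 6; against Route-2: 6p + 1(1−p) = 5p + 1.
Setting these equal: −5p + 6 = 5p + 1 ⇒ −10p = -5 ⇒ p = 1/2, and the value is (-5)·(1/2) + 6 = 7/2.
For the smuggler: with q = P(Route-1), equating Gate-1's and Gate-2's payoffs gives −5q + 6 = 5q + 1 ⇒ q = 1/2.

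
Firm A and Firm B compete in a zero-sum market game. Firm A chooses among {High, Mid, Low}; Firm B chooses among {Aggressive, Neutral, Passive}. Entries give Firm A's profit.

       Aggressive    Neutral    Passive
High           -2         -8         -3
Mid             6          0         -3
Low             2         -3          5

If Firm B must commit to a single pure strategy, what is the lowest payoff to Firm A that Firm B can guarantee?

0

Column maxima: Aggressive → 6, Neutral → 0, Passive → 5.
The smallest of these is 0.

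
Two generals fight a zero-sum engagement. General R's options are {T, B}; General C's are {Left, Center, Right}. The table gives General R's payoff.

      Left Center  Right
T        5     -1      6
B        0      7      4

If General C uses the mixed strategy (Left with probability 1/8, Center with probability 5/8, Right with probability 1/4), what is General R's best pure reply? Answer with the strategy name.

B

Expected payoff of T: (1/8)·5 + (5/8)·(-1) + (1/4)·6 = 3/2.
Expected payoff of B: (1/8)·0 + (5/8)·7 + (1/4)·4 = 43/8.
The largest is 43/8, so General R's best response is B.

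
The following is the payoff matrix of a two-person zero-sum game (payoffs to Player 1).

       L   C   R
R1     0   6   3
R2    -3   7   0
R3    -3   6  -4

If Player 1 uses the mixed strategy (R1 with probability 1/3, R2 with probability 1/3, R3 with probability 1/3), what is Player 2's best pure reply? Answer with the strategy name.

If Player 2 plays L, Player 1's expected payoff is (1/3)·0 + (1/3)·(-3) + (1/3)·(-3) = -2.
If Player 2 plays C, Player 1's expected payoff is (1/3)·6 + (1/3)·7 + (1/3)·6 = 19/3.
If Player 2 plays R, Player 1's expected payoff is (1/3)·3 + (1/3)·0 + (1/3)·(-4) = -1/3.
Player 2 minimizes Player 1's payoff; the smallest is -2, so the best response is L.

L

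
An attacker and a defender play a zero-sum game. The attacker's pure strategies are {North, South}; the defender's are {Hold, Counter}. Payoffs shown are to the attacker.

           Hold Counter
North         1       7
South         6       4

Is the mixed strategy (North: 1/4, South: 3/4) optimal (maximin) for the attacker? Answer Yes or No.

Against Hold this mix gives (1/4)·1 + (3/4)·6 = 19/4.
Against Counter this mix gives (1/4)·7 + (3/4)·4 = 19/4.
All of the defender's active replies (Hold, Counter) yield 19/4, and no column does worse for the attacker. The mix makes the defender indifferent and guarantees 19/4, so it is optimal.

Yes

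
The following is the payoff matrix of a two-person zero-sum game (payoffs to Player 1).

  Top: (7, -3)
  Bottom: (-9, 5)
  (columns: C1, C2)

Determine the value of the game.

Row minima: Top → -3, Bottom → -9; maximin = -3.
Column maxima: C1 → 7, C2 → 5; minimax = 5.
-3 ≠ 5, so there is no saddle point; optimal play is mixed.
Let Player 1 play Top with probability p. Expected payoff against C1: 7p + (-9)(1−p) = 16p − 9; against C2: (-3)p + 5(1−p) = −8p + 5.
Setting these equal: 16p − 9 = −8p + 5 ⇒ 24p = 14 ⇒ p = 7/12, and the value is (16)·(7/12) − 9 = 1/3.
For Player 2: with q = P(C1), equating Top's and Bottom's payoffs gives 10q − 3 = −14q + 5 ⇒ q = 1/3.

1/3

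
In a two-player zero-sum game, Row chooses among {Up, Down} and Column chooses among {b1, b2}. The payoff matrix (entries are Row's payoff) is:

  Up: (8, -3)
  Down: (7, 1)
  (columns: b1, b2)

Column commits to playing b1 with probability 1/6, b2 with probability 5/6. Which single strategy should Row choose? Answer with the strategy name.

Expected payoff of Up: (1/6)·8 + (5/6)·(-3) = -7/6.
Expected payoff of Down: (1/6)·7 + (5/6)·1 = 2.
The largest is 2, so Row's best response is Down.

Down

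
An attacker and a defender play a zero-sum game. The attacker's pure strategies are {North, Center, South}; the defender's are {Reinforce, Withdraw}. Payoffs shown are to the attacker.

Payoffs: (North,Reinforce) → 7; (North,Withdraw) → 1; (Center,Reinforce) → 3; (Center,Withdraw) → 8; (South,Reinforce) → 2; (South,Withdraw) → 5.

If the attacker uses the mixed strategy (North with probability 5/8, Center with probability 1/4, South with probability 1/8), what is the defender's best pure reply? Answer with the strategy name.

Withdraw

If the defender plays Reinforce, the attacker's expected payoff is (5/8)·7 + (1/4)·3 + (1/8)·2 = 43/8.
If the defender plays Withdraw, the attacker's expected payoff is (5/8)·1 + (1/4)·8 + (1/8)·5 = 13/4.
The defender minimizes the attacker's payoff; the smallest is 13/4, so the best response is Withdraw.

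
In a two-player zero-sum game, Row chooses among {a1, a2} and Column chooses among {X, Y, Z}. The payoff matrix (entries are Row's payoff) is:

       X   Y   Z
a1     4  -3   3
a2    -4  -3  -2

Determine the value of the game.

-3

Row minima: a1 → -3, a2 → -4; maximin = -3.
Column maxima: X → 4, Y → -3, Z → 3; minimax = -3.
Since maximin = minimax = -3, there is a saddle point and the value is -3.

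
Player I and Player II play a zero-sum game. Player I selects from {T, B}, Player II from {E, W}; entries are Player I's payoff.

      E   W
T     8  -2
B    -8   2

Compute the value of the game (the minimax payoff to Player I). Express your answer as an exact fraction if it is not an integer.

Row minima: T → -2, B → -8; maximin = -2.
Column maxima: E → 8, W → 2; minimax = 2.
-2 ≠ 2, so there is no saddle point; optimal play is mixed.
Let Player I play T with probability p. Expected payoff against E: 8p + (-8)(1−p) = 16p − 8; against W: (-2)p + 2(1−p) = −4p + 2.
Setting these equal: 16p − 8 = −4p + 2 ⇒ 20p = 10 ⇒ p = 1/2, and the value is (16)·(1/2) − 8 = 0.
For Player II: with q = P(E), equating T's and B's payoffs gives 10q − 2 = −10q + 2 ⇒ q = 1/5.

0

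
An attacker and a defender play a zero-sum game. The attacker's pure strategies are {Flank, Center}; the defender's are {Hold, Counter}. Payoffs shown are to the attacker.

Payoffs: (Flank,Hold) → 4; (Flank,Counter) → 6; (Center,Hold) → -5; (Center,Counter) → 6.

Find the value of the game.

4

Row minima: Flank → 4, Center → -5; maximin = 4.
Column maxima: Hold → 4, Counter → 6; minimax = 4.
Since maximin = minimax = 4, there is a saddle point and the value is 4.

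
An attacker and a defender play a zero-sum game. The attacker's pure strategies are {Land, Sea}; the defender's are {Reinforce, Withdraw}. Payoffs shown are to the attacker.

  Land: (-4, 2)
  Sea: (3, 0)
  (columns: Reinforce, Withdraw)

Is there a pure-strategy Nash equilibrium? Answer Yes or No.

No

Row minima: Land → -4, Sea → 0; maximin = 0.
Column maxima: Reinforce → 3, Withdraw → 2; minimax = 2.
0 ≠ 2, so no pure-strategy equilibrium exists.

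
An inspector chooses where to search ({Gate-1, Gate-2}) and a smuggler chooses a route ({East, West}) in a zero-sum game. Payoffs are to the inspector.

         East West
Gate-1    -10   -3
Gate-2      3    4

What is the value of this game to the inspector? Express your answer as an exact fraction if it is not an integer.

3

Row minima: Gate-1 → -10, Gate-2 → 3; maximin = 3.
Column maxima: East → 3, West → 4; minimax = 3.
Since maximin = minimax = 3, there is a saddle point and the value is 3.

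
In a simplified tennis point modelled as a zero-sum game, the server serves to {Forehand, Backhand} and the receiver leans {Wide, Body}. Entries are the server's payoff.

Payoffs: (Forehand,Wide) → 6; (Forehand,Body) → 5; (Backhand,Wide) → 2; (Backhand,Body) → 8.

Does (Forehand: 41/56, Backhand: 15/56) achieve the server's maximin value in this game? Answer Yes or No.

No

Against Wide this mix gives (41/56)·6 + (15/56)·2 = 69/14.
Against Body this mix gives (41/56)·5 + (15/56)·8 = 325/56.
The receiver will play Wide, holding the server to 69/14. Shifting weight toward the row that does better against Wide would raise this floor (the equalizing mix achieves 38/7 against both Wide and Body), so the proposed strategy is not optimal.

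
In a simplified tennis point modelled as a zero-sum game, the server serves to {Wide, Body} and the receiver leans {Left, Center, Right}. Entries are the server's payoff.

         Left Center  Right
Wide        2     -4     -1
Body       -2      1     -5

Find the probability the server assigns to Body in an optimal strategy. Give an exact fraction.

Row minima: Wide → -4, Body → -5; maximin = -4.
Column maxima: Left → 2, Center → 1, Right → -1; minimax = -1.
-4 ≠ -1, so there is no saddle point; optimal play is mixed.
Left is strictly dominated by Right (it gives the server strictly more in every row), so the receiver never plays it.
On the remaining 2×2 (Wide, Body vs Center, Right):
Let the server play Wide with probability p. Expected payoff against Center: (-4)p + 1(1−p) = −5p + 1; against Right: (-1)p + (-5)(1−p) = 4p − 5.
Setting these equal: −5p + 1 = 4p − 5 ⇒ −9p = -6 ⇒ p = 2/3, and the value is (-5)·(2/3) + 1 = -7/3.
For the receiver: with q = P(Center), equating Wide's and Body's payoffs gives −3q − 1 = 6q − 5 ⇒ q = 4/9.

1/3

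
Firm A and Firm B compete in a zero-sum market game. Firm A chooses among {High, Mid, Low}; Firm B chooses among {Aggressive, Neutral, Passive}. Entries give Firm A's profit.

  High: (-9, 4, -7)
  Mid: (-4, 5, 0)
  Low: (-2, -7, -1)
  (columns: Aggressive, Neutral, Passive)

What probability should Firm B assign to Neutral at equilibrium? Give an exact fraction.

Row minima: High → -9, Mid → -4, Low → -7; maximin = -4.
Column maxima: Aggressive → -2, Neutral → 5, Passive → 0; minimax = -2.
-4 ≠ -2, so there is no saddle point; optimal play is mixed.
High is strictly dominated by Mid, so Firm A never plays it.
Passive is strictly dominated by Aggressive (it gives Firm A strictly more in every row), so Firm B never plays it.
On the remaining 2×2 (Mid, Low vs Aggressive, Neutral):
Let Firm A play Mid with probability p. Expected payoff against Aggressive: (-4)p + (-2)(1−p) = −2p − 2; against Neutral: 5p + (-7)(1−p) = 12p − 7.
Setting these equal: −2p − 2 = 12p − 7 ⇒ −14p = -5 ⇒ p = 5/14, and the value is (-2)·(5/14) − 2 = -19/7.
For Firm B: with q = P(Aggressive), equating Mid's and Low's payoffs gives −9q + 5 = 5q − 7 ⇒ q = 6/7.

1/7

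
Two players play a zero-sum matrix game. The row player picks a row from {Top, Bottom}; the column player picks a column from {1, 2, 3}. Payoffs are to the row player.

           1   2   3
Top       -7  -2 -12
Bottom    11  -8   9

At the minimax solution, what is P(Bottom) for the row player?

Row minima: Top → -12, Bottom → -8; maximin = -8.
Column maxima: 1 → 11, 2 → -2, 3 → 9; minimax = -2.
-8 ≠ -2, so there is no saddle point; optimal play is mixed.
1 is strictly dominated by 3 (it gives the row player strictly more in every row), so the column player never plays it.
On the remaining 2×2 (Top, Bottom vs 2, 3):
Let the row player play Top with probability p. Expected payoff against 2: (-2)p + (-8)(1−p) = 6p − 8; against 3: (-12)p + 9(1−p) = −21p + 9.
Setting these equal: 6p − 8 = −21p + 9 ⇒ 27p = 17 ⇒ p = 17/27, and the value is (6)·(17/27) − 8 = -38/9.
For the column player: with q = P(2), equating Top's and Bottom's payoffs gives 10q − 12 = −17q + 9 ⇒ q = 7/9.

10/27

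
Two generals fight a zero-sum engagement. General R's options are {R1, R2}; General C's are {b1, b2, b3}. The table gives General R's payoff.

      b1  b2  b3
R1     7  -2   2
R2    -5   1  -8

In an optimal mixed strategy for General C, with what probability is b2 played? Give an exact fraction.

10/13

Row minima: R1 → -2, R2 → -8; maximin = -2.
Column maxima: b1 → 7, b2 → 1, b3 → 2; minimax = 1.
-2 ≠ 1, so there is no saddle point; optimal play is mixed.
b1 is strictly dominated by b3 (it gives General R strictly more in every row), so General C never plays it.
On the remaining 2×2 (R1, R2 vs b2, b3):
Let General R play R1 with probability p. Expected payoff against b2: (-2)p + 1(1−p) = −3p + 1; against b3: 2p + (-8)(1−p) = 10p − 8.
Setting these equal: −3p + 1 = 10p − 8 ⇒ −13p = -9 ⇒ p = 9/13, and the value is (-3)·(9/13) + 1 = -14/13.
For General C: with q = P(b2), equating R1's and R2's payoffs gives −4q + 2 = 9q − 8 ⇒ q = 10/13.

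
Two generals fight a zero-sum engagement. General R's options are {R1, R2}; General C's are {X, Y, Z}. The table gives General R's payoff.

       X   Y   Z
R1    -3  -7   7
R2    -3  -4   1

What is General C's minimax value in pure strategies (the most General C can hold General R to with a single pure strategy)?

-4

Column maxima: X → -3, Y → -4, Z → 7.
The smallest of these is -4.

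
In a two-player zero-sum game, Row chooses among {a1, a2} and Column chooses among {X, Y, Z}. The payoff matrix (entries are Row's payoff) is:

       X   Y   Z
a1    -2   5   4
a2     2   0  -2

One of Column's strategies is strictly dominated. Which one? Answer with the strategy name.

Y

Z holds Row's payoff strictly below Y in every row: 4 < 5, -2 < 0.
So Y is strictly dominated for Column.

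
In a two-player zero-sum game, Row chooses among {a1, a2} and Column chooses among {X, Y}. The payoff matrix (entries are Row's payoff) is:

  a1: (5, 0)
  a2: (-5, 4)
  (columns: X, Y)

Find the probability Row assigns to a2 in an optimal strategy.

Row minima: a1 → 0, a2 → -5; maximin = 0.
Column maxima: X → 5, Y → 4; minimax = 4.
0 ≠ 4, so there is no saddle point; optimal play is mixed.
Let Row play a1 with probability p. Expected payoff against X: 5p + (-5)(1−p) = 10p − 5; against Y: 0p + 4(1−p) = −4p + 4.
Setting these equal: 10p − 5 = −4p + 4 ⇒ 14p = 9 ⇒ p = 9/14, and the value is (10)·(9/14) − 5 = 10/7.
For Column: with q = P(X), equating a1's and a2's payoffs gives 5q = −9q + 4 ⇒ q = 2/7.

5/14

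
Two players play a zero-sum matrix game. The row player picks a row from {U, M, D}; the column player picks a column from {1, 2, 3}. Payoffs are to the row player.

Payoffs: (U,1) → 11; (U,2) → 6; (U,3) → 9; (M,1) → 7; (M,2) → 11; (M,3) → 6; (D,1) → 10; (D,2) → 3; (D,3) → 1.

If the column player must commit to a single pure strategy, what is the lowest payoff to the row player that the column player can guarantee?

Column maxima: 1 → 11, 2 → 11, 3 → 9.
The smallest of these is 9.

9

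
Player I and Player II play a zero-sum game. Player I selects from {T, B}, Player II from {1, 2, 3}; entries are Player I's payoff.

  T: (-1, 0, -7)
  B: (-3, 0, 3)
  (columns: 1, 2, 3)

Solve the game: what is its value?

Row minima: T → -7, B → -3; maximin = -3.
Column maxima: 1 → -1, 2 → 0, 3 → 3; minimax = -1.
-3 ≠ -1, so there is no saddle point; optimal play is mixed.
2 is strictly dominated by 1 (it gives Player I strictly more in every row), so Player II never plays it.
On the remaining 2×2 (T, B vs 1, 3):
Let Player I play T with probability p. Expected payoff against 1: (-1)p + (-3)(1−p) = 2p − 3; against 3: (-7)p + 3(1−p) = −10p + 3.
Setting these equal: 2p − 3 = −10p + 3 ⇒ 12p = 6 ⇒ p = 1/2, and the value is (2)·(1/2) − 3 = -2.
For Player II: with q = P(1), equating T's and B's payoffs gives 6q − 7 = −6q + 3 ⇒ q = 5/6.

-2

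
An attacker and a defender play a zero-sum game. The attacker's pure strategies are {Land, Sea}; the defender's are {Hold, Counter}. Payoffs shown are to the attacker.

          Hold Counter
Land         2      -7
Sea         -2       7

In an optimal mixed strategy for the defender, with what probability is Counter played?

Row minima: Land → -7, Sea → -2; maximin = -2.
Column maxima: Hold → 2, Counter → 7; minimax = 2.
-2 ≠ 2, so there is no saddle point; optimal play is mixed.
Let the attacker play Land with probability p. Expected payoff against Hold: 2p + (-2)(1−p) = 4p − 2; against Counter: (-7)p + 7(1−p) = −14p + 7.
Setting these equal: 4p − 2 = −14p + 7 ⇒ 18p = 9 ⇒ p = 1/2, and the value is (4)·(1/2) − 2 = 0.
For the defender: with q = P(Hold), equating Land's and Sea's payoffs gives 9q − 7 = −9q + 7 ⇒ q = 7/9.

2/9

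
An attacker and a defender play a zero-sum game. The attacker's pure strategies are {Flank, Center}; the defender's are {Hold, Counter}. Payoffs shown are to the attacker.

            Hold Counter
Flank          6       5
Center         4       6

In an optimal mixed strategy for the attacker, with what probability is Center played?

Row minima: Flank → 5, Center → 4; maximin = 5.
Column maxima: Hold → 6, Counter → 6; minimax = 6.
5 ≠ 6, so there is no saddle point; optimal play is mixed.
Let the attacker play Flank with probability p. Expected payoff against Hold: 6p + 4(1−p) = 2p + 4; against Counter: 5p + 6(1−p) = −p + 6.
Setting these equal: 2p + 4 = −p + 6 ⇒ 3p = 2 ⇒ p = 2/3, and the value is (2)·(2/3) + 4 = 16/3.
For the defender: with q = P(Hold), equating Flank's and Center's payoffs gives q + 5 = −2q + 6 ⇒ q = 1/3.

1/3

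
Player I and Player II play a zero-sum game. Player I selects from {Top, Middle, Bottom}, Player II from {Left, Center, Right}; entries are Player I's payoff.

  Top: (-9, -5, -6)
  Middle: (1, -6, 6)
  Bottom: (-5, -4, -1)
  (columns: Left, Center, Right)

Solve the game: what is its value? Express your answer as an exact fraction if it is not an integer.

-17/4

Row minima: Top → -9, Middle → -6, Bottom → -5; maximin = -5.
Column maxima: Left → 1, Center → -4, Right → 6; minimax = -4.
-5 ≠ -4, so there is no saddle point; optimal play is mixed.
Top is strictly dominated by Bottom, so Player I never plays it.
Right is strictly dominated by Left (it gives Player I strictly more in every row), so Player II never plays it.
On the remaining 2×2 (Middle, Bottom vs Left, Center):
Let Player I play Middle with probability p. Expected payoff against Left: 1p + (-5)(1−p) = 6p − 5; against Center: (-6)p + (-4)(1−p) = −2p − 4.
Setting these equal: 6p − 5 = −2p − 4 ⇒ 8p = 1 ⇒ p = 1/8, and the value is (6)·(1/8) − 5 = -17/4.
For Player II: with q = P(Left), equating Middle's and Bottom's payoffs gives 7q − 6 = −q − 4 ⇒ q = 1/4.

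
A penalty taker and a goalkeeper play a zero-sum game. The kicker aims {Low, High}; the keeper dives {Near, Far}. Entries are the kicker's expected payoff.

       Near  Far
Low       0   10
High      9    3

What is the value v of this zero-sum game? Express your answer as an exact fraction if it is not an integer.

45/8

Row minima: Low → 0, High → 3; maximin = 3.
Column maxima: Near → 9, Far → 10; minimax = 9.
3 ≠ 9, so there is no saddle point; optimal play is mixed.
Let the kicker play Low with probability p. Expected payoff against Near: 0p + 9(1−p) = −9p + 9; against Far: 10p + 3(1−p) = 7p + 3.
Setting these equal: −9p + 9 = 7p + 3 ⇒ −16p = -6 ⇒ p = 3/8, and the value is (-9)·(3/8) + 9 = 45/8.
For the keeper: with q = P(Near), equating Low's and High's payoffs gives −10q + 10 = 6q + 3 ⇒ q = 7/16.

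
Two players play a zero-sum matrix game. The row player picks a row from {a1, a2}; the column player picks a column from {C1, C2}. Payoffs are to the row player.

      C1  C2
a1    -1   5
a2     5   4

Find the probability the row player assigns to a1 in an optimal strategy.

Row minima: a1 → -1, a2 → 4; maximin = 4.
Column maxima: C1 → 5, C2 → 5; minimax = 5.
4 ≠ 5, so there is no saddle point; optimal play is mixed.
Let the row player play a1 with probability p. Expected payoff against C1: (-1)p + 5(1−p) = −6p + 5; against C2: 5p + 4(1−p) = p + 4.
Setting these equal: −6p + 5 = p + 4 ⇒ −7p = -1 ⇒ p = 1/7, and the value is (-6)·(1/7) + 5 = 29/7.
For the column player: with q = P(C1), equating a1's and a2's payoffs gives −6q + 5 = q + 4 ⇒ q = 1/7.

1/7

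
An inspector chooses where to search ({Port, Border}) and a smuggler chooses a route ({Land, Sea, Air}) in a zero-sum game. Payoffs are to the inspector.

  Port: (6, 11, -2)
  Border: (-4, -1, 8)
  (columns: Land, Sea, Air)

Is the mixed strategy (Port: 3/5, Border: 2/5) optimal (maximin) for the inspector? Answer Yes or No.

Against Land this mix gives (3/5)·6 + (2/5)·(-4) = 2.
Against Sea this mix gives (3/5)·11 + (2/5)·(-1) = 31/5.
Against Air this mix gives (3/5)·(-2) + (2/5)·8 = 2.
All of the smuggler's active replies (Land, Air) yield 2, and no column does worse for the inspector. The mix makes the smuggler indifferent and guarantees 2, so it is optimal.

Yes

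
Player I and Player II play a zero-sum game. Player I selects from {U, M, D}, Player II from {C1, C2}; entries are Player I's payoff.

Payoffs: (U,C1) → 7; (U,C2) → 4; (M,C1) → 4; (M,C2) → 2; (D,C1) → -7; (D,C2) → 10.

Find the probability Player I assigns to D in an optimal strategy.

3/20

Row minima: U → 4, M → 2, D → -7; maximin = 4.
Column maxima: C1 → 7, C2 → 10; minimax = 7.
4 ≠ 7, so there is no saddle point; optimal play is mixed.
M is strictly dominated by U, so Player I never plays it.
On the remaining 2×2 (U, D vs C1, C2):
Let Player I play U with probability p. Expected payoff against C1: 7p + (-7)(1−p) = 14p − 7; against C2: 4p + 10(1−p) = −6p + 10.
Setting these equal: 14p − 7 = −6p + 10 ⇒ 20p = 17 ⇒ p = 17/20, and the value is (14)·(17/20) − 7 = 49/10.
For Player II: with q = P(C1), equating U's and D's payoffs gives 3q + 4 = −17q + 10 ⇒ q = 3/10.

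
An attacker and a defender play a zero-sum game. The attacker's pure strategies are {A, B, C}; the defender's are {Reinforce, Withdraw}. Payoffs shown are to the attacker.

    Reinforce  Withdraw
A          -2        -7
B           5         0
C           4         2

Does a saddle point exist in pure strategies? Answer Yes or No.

Yes

Row minima: A → -7, B → 0, C → 2; maximin = 2.
Column maxima: Reinforce → 5, Withdraw → 2; minimax = 2.
maximin = minimax = 2, so a saddle point exists.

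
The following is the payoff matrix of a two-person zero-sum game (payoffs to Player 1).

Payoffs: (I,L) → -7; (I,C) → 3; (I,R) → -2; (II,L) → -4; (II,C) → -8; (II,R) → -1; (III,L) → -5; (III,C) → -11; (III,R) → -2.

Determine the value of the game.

Row minima: I → -7, II → -8, III → -11; maximin = -7.
Column maxima: L → -4, C → 3, R → -1; minimax = -4.
-7 ≠ -4, so there is no saddle point; optimal play is mixed.
III is strictly dominated by II, so Player 1 never plays it.
R is strictly dominated by L (it gives Player 1 strictly more in every row), so Player 2 never plays it.
On the remaining 2×2 (I, II vs L, C):
Let Player 1 play I with probability p. Expected payoff against L: (-7)p + (-4)(1−p) = −3p − 4; against C: 3p + (-8)(1−p) = 11p − 8.
Setting these equal: −3p − 4 = 11p − 8 ⇒ −14p = -4 ⇒ p = 2/7, and the value is (-3)·(2/7) − 4 = -34/7.
For Player 2: with q = P(L), equating I's and II's payoffs gives −10q + 3 = 4q − 8 ⇒ q = 11/14.

-34/7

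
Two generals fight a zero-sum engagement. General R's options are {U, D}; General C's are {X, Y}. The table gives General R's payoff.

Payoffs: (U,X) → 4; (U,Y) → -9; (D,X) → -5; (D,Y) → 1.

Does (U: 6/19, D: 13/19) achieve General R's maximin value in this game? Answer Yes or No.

Against X this mix gives (6/19)·4 + (13/19)·(-5) = -41/19.
Against Y this mix gives (6/19)·(-9) + (13/19)·1 = -41/19.
All of General C's active replies (X, Y) yield -41/19, and no column does worse for General R. The mix makes General C indifferent and guarantees -41/19, so it is optimal.

Yes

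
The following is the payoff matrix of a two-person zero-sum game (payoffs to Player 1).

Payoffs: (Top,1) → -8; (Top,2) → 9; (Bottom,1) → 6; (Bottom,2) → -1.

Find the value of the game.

Row minima: Top → -8, Bottom → -1; maximin = -1.
Column maxima: 1 → 6, 2 → 9; minimax = 6.
-1 ≠ 6, so there is no saddle point; optimal play is mixed.
Let Player 1 play Top with probability p. Expected payoff against 1: (-8)p + 6(1−p) = −14p + 6; against 2: 9p + (-1)(1−p) = 10p − 1.
Setting these equal: −14p + 6 = 10p − 1 ⇒ −24p = -7 ⇒ p = 7/24, and the value is (-14)·(7/24) + 6 = 23/12.
For Player 2: with q = P(1), equating Top's and Bottom's payoffs gives −17q + 9 = 7q − 1 ⇒ q = 5/12.

23/12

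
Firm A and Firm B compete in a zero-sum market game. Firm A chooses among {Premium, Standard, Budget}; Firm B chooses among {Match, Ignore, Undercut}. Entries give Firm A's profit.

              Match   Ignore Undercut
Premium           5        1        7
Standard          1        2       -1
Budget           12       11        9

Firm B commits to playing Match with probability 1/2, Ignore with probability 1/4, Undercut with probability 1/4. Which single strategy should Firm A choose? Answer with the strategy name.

Expected payoff of Premium: (1/2)·5 + (1/4)·1 + (1/4)·7 = 9/2.
Expected payoff of Standard: (1/2)·1 + (1/4)·2 + (1/4)·(-1) = 3/4.
Expected payoff of Budget: (1/2)·12 + (1/4)·11 + (1/4)·9 = 11.
The largest is 11, so Firm A's best response is Budget.

Budget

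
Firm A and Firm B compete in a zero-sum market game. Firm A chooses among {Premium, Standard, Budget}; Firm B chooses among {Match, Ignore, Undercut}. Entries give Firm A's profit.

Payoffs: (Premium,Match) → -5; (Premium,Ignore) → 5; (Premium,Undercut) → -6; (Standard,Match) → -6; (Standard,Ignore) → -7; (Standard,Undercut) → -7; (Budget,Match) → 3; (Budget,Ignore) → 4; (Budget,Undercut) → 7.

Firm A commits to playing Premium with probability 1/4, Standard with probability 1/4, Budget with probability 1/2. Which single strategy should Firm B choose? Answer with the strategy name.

If Firm B plays Match, Firm A's expected payoff is (1/4)·(-5) + (1/4)·(-6) + (1/2)·3 = -5/4.
If Firm B plays Ignore, Firm A's expected payoff is (1/4)·5 + (1/4)·(-7) + (1/2)·4 = 3/2.
If Firm B plays Undercut, Firm A's expected payoff is (1/4)·(-6) + (1/4)·(-7) + (1/2)·7 = 1/4.
Firm B minimizes Firm A's payoff; the smallest is -5/4, so the best response is Match.

Match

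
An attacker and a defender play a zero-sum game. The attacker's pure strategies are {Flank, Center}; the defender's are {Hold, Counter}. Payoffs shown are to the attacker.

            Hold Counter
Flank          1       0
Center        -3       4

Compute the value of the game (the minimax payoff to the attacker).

1/2

Row minima: Flank → 0, Center → -3; maximin = 0.
Column maxima: Hold → 1, Counter → 4; minimax = 1.
0 ≠ 1, so there is no saddle point; optimal play is mixed.
Let the attacker play Flank with probability p. Expected payoff against Hold: 1p + (-3)(1−p) = 4p − 3; against Counter: 0p + 4(1−p) = −4p + 4.
Setting these equal: 4p − 3 = −4p + 4 ⇒ 8p = 7 ⇒ p = 7/8, and the value is (4)·(7/8) − 3 = 1/2.
For the defender: with q = P(Hold), equating Flank's and Center's payoffs gives q = −7q + 4 ⇒ q = 1/2.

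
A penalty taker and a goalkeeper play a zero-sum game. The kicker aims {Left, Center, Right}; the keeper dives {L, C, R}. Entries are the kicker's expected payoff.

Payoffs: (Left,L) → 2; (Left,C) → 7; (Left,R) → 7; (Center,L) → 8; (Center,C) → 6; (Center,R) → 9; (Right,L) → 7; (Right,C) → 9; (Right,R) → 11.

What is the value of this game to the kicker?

15/2

Row minima: Left → 2, Center → 6, Right → 7; maximin = 7.
Column maxima: L → 8, C → 9, R → 11; minimax = 8.
7 ≠ 8, so there is no saddle point; optimal play is mixed.
Left is strictly dominated by Right, so the kicker never plays it.
R is strictly dominated by L (it gives the kicker strictly more in every row), so the keeper never plays it.
On the remaining 2×2 (Center, Right vs L, C):
Let the kicker play Center with probability p. Expected payoff against L: 8p + 7(1−p) = p + 7; against C: 6p + 9(1−p) = −3p + 9.
Setting these equal: p + 7 = −3p + 9 ⇒ 4p = 2 ⇒ p = 1/2, and the value is (1)·(1/2) + 7 = 15/2.
For the keeper: with q = P(L), equating Center's and Right's payoffs gives 2q + 6 = −2q + 9 ⇒ q = 3/4.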